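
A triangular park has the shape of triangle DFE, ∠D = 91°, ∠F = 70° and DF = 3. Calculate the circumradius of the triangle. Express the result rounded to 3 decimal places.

The third angle is ∠E = 180° − ∠D − ∠F = 19.00°.
Law of sines: FE = DF·sin D/sin E ≈ 9.2133.
Law of sines: ED = DF·sin F/sin E ≈ 8.6589.
Circumradius = DF/(2 sin E) ≈ 4.6073.

R ≈ 4.607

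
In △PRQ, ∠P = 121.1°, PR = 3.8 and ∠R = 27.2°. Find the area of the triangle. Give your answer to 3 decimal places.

The third angle is ∠Q = 180° − ∠P − ∠R = 31.70°.
Law of sines: RQ = PR·sin P/sin Q ≈ 6.1922.
Law of sines: QP = PR·sin R/sin Q ≈ 3.3055.
Area = ½·PR·RQ·sin R ≈ 5.3778.

area ≈ 5.378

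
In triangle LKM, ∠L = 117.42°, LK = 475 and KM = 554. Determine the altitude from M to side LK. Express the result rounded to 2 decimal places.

Law of sines: sin M = LK·sin L/KM ≈ 0.76108.
Since KM ≥ LK, only the acute value applies: ∠M ≈ 49.56°.
Then ∠K = 180° − ∠L − ∠M ≈ 13.02°.
Law of sines gives ML = KM·sin K/sin L ≈ 140.62.
Area = ½·KM·LK·sin K ≈ 29645.
The altitude from M has length 2·area/LK ≈ 124.82.

124.82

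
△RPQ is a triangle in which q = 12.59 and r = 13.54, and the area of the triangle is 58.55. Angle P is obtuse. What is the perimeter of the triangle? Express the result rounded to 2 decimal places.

From area = ½·q·r·sin P, we get sin P = 2·area/(q·r) ≈ 0.68693.
Taking the obtuse solution, ∠P ≈ 136.61°.
Law of cosines then gives p ≈ 24.282.
Perimeter = 13.54 + 24.282 + 12.59 = 50.412.

50.41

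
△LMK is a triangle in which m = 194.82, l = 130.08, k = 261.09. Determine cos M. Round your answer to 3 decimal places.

cos M ≈ 0.694

By the law of cosines, cos M = (k² + l² − m²) / (2·k·l) ≈ 0.69391, so ∠M ≈ 46.06°.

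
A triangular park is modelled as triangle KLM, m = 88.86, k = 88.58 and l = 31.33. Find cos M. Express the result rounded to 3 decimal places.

0.168

By the law of cosines, cos M = (k² + l² − m²) / (2·k·l) ≈ 0.16789, so ∠M ≈ 80.33°.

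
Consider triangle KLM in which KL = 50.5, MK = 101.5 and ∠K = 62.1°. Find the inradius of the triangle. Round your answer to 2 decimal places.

r ≈ 18.74

By the law of cosines, LM² = MK² + KL² − 2·MK·KL·cos K = 8055.5, so LM ≈ 89.753.
Area = ½·MK·KL·sin K ≈ 2265.
Semiperimeter s = (89.753+101.5+50.5)/2 = 120.88.
Inradius = area/s = 2265/120.88 ≈ 18.738.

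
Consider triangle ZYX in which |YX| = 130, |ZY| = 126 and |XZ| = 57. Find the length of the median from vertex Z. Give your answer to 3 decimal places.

Median from Z: ½√(2·|XZ|² + 2·|ZY|² − |YX|²) ≈ 73.058.

m_Z ≈ 73.058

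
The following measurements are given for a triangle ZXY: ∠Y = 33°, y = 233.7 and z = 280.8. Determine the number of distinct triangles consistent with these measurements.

z·sin Y = 280.8·sin(33°) ≈ 152.9.
Since z sin Y < y < z (152.9 < 233.7 < 280.8), two triangles exist.

2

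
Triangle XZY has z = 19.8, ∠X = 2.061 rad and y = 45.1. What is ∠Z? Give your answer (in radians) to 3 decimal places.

0.311

By the law of cosines, x² = z² + y² − 2·z·y·cos X = 3266.9, so x ≈ 57.157.
Law of cosines again: cos Z = (y² + x² − z²)/(2·y·x) ≈ 0.95215, so ∠Z ≈ 0.311 rad.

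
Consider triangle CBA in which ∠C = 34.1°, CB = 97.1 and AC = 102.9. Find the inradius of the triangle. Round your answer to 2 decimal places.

r ≈ 21.64

By the law of cosines, BA² = AC² + CB² − 2·AC·CB·cos C = 3469.5, so BA ≈ 58.903.
Area = ½·AC·CB·sin C ≈ 2800.8.
Semiperimeter s = (58.903+102.9+97.1)/2 = 129.45.
Inradius = area/s = 2800.8/129.45 ≈ 21.636.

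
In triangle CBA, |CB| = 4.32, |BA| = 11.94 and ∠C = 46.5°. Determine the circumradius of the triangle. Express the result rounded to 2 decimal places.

R ≈ 8.23

Law of sines: sin A = |CB|·sin C/|BA| ≈ 0.26245.
Since |BA| ≥ |CB|, only the acute value applies: ∠A ≈ 15.22°.
Then ∠B = 180° − ∠C − ∠A ≈ 118.28°.
Law of sines gives |AC| = |BA|·sin B/sin C ≈ 14.495.
Circumradius = |BA|/(2 sin C) ≈ 8.2302.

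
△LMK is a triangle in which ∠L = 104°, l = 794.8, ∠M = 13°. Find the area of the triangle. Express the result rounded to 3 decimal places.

area ≈ 65245.493

The third angle is ∠K = 180° − ∠L − ∠M = 63.00°.
Law of sines: m = l·sin M/sin L ≈ 184.26.
Law of sines: k = l·sin K/sin L ≈ 729.85.
Area = ½·l·m·sin K ≈ 65245.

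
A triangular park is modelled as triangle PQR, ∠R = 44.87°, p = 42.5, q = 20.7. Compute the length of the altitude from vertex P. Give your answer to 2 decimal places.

14.60

By the law of cosines, r² = p² + q² − 2·p·q·cos R = 987.77, so r ≈ 31.429.
Area = ½·p·q·sin R ≈ 310.33.
The altitude from P has length 2·area/p ≈ 14.604.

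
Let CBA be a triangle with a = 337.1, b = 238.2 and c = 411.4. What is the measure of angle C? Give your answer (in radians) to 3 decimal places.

By the law of cosines, cos C = (b² + a² − c²) / (2·b·a) ≈ 0.00701, so ∠C ≈ 1.564 rad.

1.564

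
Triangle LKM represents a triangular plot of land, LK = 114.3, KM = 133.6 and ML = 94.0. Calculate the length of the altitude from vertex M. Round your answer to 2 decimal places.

Semiperimeter s = (133.6 + 94 + 114.3)/2 = 170.95.
Heron's formula: area = √(170.95·37.35·76.95·56.65) ≈ 5275.7.
The altitude from M has length 2·area/LK ≈ 92.314.

h_M ≈ 92.31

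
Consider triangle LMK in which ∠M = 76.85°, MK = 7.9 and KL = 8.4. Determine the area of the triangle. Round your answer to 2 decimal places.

Law of sines: sin L = MK·sin M/KL ≈ 0.91581.
Since KL ≥ MK, only the acute value applies: ∠L ≈ 66.32°.
Then ∠K = 180° − ∠M − ∠L ≈ 36.83°.
Law of sines gives LM = KL·sin K/sin M ≈ 5.1707.
Area = ½·KL·MK·sin K ≈ 19.889.

19.89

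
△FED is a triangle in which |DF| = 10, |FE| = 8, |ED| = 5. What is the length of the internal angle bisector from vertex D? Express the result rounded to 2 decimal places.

t_D ≈ 5.98

By the law of cosines, cos D = (|ED|² + |DF|² − |FE|²) / (2·|ED|·|DF|) ≈ 0.61000, so ∠D ≈ 52.41°.
The bisector from D has length 2·|ED|·|DF|·cos(∠D/2)/(|ED|+|DF|) ≈ 5.9815.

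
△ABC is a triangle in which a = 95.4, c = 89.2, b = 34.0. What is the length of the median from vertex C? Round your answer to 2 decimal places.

56.03

Median from C: ½√(2·a² + 2·b² − c²) ≈ 56.031.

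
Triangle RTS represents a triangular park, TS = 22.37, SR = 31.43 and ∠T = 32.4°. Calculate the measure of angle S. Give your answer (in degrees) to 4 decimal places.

∠S ≈ 125.1815°

Law of sines: sin R = TS·sin T/SR ≈ 0.38137.
Since SR ≥ TS, only the acute value applies: ∠R ≈ 22.42°.
Then ∠S = 180° − ∠T − ∠R ≈ 125.18°.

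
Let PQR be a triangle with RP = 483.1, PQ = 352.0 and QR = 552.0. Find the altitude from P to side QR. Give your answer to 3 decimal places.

Semiperimeter s = (552 + 483.1 + 352)/2 = 693.55.
Heron's formula: area = √(693.55·141.55·210.45·341.55) ≈ 84003.
The altitude from P has length 2·area/QR ≈ 304.36.

h_P ≈ 304.359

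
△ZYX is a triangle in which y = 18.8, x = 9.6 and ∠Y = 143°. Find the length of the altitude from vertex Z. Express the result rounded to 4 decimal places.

h_Z ≈ 5.7774

Law of sines: sin X = x·sin Y/y ≈ 0.30731.
Since y ≥ x, only the acute value applies: ∠X ≈ 17.90°.
Then ∠Z = 180° − ∠Y − ∠X ≈ 19.10°.
Law of sines gives z = y·sin Z/sin Y ≈ 10.223.
Area = ½·y·x·sin Z ≈ 29.532.
The altitude from Z has length 2·area/z ≈ 5.7774.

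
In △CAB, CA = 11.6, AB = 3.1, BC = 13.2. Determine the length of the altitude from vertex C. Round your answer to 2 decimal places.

10.54

Semiperimeter s = (3.1 + 13.2 + 11.6)/2 = 13.95.
Heron's formula: area = √(13.95·10.85·0.75·2.35) ≈ 16.333.
The altitude from C has length 2·area/AB ≈ 10.537.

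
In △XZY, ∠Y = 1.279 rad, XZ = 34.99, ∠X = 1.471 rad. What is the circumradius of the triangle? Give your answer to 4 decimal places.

18.2672

The third angle is ∠Z = π − ∠Y − ∠X = 0.392 rad.
Law of sines: ZY = XZ·sin X/sin Y ≈ 36.353.
Law of sines: YX = XZ·sin Z/sin Y ≈ 13.944.
Circumradius = XZ/(2 sin Y) ≈ 18.267.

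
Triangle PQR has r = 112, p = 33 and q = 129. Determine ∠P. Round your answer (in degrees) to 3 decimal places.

∠P ≈ 13.514°

By the law of cosines, cos P = (q² + r² − p²) / (2·q·r) ≈ 0.97231, so ∠P ≈ 13.51°.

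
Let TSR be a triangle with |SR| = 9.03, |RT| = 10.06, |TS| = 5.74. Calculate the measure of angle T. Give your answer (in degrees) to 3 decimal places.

62.900

By the law of cosines, cos T = (|RT|² + |TS|² − |SR|²) / (2·|RT|·|TS|) ≈ 0.45554, so ∠T ≈ 62.90°.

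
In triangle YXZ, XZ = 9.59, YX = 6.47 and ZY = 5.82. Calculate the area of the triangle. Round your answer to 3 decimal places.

Semiperimeter s = (9.59 + 5.82 + 6.47)/2 = 10.94.
Heron's formula: area = √(10.94·1.35·5.12·4.47) ≈ 18.385.

18.385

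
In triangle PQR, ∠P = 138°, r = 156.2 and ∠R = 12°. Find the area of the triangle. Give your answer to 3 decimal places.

area ≈ 19630.622

The third angle is ∠Q = 180° − ∠R − ∠P = 30.00°.
Law of sines: p = r·sin P/sin R ≈ 502.7.
Law of sines: q = r·sin Q/sin R ≈ 375.64.
Area = ½·r·p·sin Q ≈ 19631.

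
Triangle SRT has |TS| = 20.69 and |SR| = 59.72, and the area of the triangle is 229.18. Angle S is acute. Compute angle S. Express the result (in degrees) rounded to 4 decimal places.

From area = ½·|TS|·|SR|·sin S, we get sin S = 2·area/(|TS|·|SR|) ≈ 0.37096.
Taking the acute solution, ∠S ≈ 21.77°.

∠S ≈ 21.7748°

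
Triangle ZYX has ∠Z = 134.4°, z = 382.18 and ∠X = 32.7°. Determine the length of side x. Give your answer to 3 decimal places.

The third angle is ∠Y = 180° − ∠X − ∠Z = 12.90°.
Law of sines: x = z·sin X/sin Z ≈ 288.98.

288.981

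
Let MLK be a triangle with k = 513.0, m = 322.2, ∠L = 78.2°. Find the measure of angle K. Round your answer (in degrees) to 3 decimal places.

∠K ≈ 66.601°

By the law of cosines, l² = k² + m² − 2·k·m·cos L = 2.9938e+05, so l ≈ 547.16.
Law of cosines again: cos K = (m² + l² − k²)/(2·m·l) ≈ 0.39713, so ∠K ≈ 66.60°.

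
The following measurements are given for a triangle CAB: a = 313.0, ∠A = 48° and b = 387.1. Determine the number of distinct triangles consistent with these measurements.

b·sin A = 387.1·sin(48°) ≈ 287.7.
Since b sin A < a < b (287.7 < 313.0 < 387.1), two triangles exist.

2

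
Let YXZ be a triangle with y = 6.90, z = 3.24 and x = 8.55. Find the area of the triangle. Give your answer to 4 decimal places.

area ≈ 10.5307

Semiperimeter s = (6.9 + 8.55 + 3.24)/2 = 9.345.
Heron's formula: area = √(9.345·2.445·0.795·6.105) ≈ 10.531.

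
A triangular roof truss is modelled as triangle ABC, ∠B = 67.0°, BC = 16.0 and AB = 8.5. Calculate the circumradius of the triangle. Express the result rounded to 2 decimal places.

By the law of cosines, CA² = AB² + BC² − 2·AB·BC·cos B = 221.97, so CA ≈ 14.899.
Area = ½·AB·BC·sin B ≈ 62.594.
Circumradius = CA/(2 sin B) ≈ 8.0927.

8.09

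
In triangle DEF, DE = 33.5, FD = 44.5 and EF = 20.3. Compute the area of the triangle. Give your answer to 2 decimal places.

Semiperimeter s = (20.3 + 44.5 + 33.5)/2 = 49.15.
Heron's formula: area = √(49.15·28.85·4.65·15.65) ≈ 321.23.

area ≈ 321.23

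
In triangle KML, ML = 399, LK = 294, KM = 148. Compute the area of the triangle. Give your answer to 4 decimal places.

Semiperimeter s = (399 + 294 + 148)/2 = 420.5.
Heron's formula: area = √(420.5·21.5·126.5·272.5) ≈ 17653.

area ≈ 17653.4969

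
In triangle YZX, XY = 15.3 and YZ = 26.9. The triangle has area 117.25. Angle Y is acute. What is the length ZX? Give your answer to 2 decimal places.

From area = ½·XY·YZ·sin Y, we get sin Y = 2·area/(XY·YZ) ≈ 0.56977.
Taking the acute solution, ∠Y ≈ 34.73°.
Law of cosines then gives ZX ≈ 16.77.

16.77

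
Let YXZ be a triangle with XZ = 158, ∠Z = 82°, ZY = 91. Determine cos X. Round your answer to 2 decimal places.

0.85

By the law of cosines, YX² = XZ² + ZY² − 2·XZ·ZY·cos Z = 29243, so YX ≈ 171.01.
Law of cosines again: cos X = (YX² + XZ² − ZY²)/(2·YX·XZ) ≈ 0.84989, so ∠X ≈ 31.80°.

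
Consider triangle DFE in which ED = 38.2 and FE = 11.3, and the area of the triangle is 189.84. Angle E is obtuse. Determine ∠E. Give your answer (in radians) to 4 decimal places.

∠E ≈ 2.0666 rad

From area = ½·FE·ED·sin E, we get sin E = 2·area/(FE·ED) ≈ 0.87958.
Taking the obtuse solution, ∠E ≈ 2.067 rad.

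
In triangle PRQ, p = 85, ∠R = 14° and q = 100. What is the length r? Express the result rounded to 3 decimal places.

27.018

By the law of cosines, r² = q² + p² − 2·q·p·cos R = 729.97, so r ≈ 27.018.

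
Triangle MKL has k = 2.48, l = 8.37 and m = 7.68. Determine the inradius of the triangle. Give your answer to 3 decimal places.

Semiperimeter s = (7.68 + 2.48 + 8.37)/2 = 9.265.
Heron's formula: area = √(9.265·1.585·6.785·0.895) ≈ 9.4433.
Inradius = area/s = 9.4433/9.265 ≈ 1.0192.

r ≈ 1.019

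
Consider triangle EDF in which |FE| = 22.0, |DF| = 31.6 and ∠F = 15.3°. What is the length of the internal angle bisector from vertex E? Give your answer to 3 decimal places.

By the law of cosines, |ED|² = |DF|² + |FE|² − 2·|DF|·|FE|·cos F = 141.44, so |ED| ≈ 11.893.
Law of cosines again: cos E = (|FE|² + |ED|² − |DF|²)/(2·|FE|·|ED|) ≈ -0.71304, so ∠E ≈ 135.48°.
The bisector from E has length 2·|FE|·|ED|·cos(∠E/2)/(|FE|+|ED|) ≈ 5.8483.

t_E ≈ 5.848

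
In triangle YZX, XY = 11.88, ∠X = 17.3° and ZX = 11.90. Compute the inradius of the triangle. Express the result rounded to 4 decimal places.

By the law of cosines, YZ² = ZX² + XY² − 2·ZX·XY·cos X = 12.792, so YZ ≈ 3.5765.
Area = ½·ZX·XY·sin X ≈ 21.02.
Semiperimeter s = (11.9+11.88+3.5765)/2 = 13.678.
Inradius = area/s = 21.02/13.678 ≈ 1.5368.

1.5368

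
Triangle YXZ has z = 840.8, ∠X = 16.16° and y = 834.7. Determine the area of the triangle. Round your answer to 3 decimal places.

97664.901

Area = ½·z·y·sin X ≈ 97665.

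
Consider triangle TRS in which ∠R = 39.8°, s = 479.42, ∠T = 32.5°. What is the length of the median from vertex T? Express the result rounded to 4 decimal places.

The third angle is ∠S = 180° − ∠T − ∠R = 107.70°.
Law of sines: t = s·sin T/sin S ≈ 270.39.
Law of sines: r = s·sin R/sin S ≈ 322.13.
Median from T: ½√(2·r² + 2·s² − t²) ≈ 385.39.

m_T ≈ 385.3931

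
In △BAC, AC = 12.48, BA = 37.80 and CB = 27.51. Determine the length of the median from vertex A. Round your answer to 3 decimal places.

m_A ≈ 24.558

Median from A: ½√(2·BA² + 2·AC² − CB²) ≈ 24.558.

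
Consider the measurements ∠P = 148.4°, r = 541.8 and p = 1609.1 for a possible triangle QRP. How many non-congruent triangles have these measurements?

r·sin P = 541.8·sin(148.4°) ≈ 283.9.
Since ∠P is not acute, a triangle exists only if p > r; here p > r, so there is exactly one triangle.

1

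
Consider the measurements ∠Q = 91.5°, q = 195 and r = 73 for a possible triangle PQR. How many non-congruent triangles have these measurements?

r·sin Q = 73·sin(91.5°) ≈ 72.97.
Since ∠Q is not acute, a triangle exists only if q > r; here q > r, so there is exactly one triangle.

1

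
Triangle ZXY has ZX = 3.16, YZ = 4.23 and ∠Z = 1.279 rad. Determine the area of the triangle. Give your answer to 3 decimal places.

6.401

Area = ½·YZ·ZX·sin Z ≈ 6.4009.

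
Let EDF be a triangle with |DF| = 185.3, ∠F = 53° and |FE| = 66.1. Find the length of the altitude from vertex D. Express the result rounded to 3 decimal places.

147.987

By the law of cosines, |ED|² = |DF|² + |FE|² − 2·|DF|·|FE|·cos F = 23963, so |ED| ≈ 154.8.
Area = ½·|DF|·|FE|·sin F ≈ 4891.
The altitude from D has length 2·area/|FE| ≈ 147.99.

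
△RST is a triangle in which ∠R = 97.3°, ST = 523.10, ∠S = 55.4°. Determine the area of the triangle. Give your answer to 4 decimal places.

52074.6973

The third angle is ∠T = 180° − ∠R − ∠S = 27.30°.
Law of sines: TR = ST·sin S/sin R ≈ 434.1.
Law of sines: RS = ST·sin T/sin R ≈ 241.88.
Area = ½·ST·TR·sin T ≈ 52075.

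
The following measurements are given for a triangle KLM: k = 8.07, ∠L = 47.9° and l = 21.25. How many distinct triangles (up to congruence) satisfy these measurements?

k·sin L = 8.07·sin(47.9°) ≈ 5.988.
Since l ≥ k, exactly one triangle exists.

1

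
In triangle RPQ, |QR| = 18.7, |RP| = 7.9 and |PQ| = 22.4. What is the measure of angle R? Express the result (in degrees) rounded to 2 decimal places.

By the law of cosines, cos R = (|QR|² + |RP|² − |PQ|²) / (2·|QR|·|RP|) ≈ -0.30346, so ∠R ≈ 107.67°.

∠R ≈ 107.67°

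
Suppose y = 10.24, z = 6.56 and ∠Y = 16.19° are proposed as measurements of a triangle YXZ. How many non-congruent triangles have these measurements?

1

z·sin Y = 6.56·sin(16.19°) ≈ 1.829.
Since y ≥ z, exactly one triangle exists.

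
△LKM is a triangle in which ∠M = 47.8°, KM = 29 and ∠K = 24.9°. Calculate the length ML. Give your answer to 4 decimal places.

The third angle is ∠L = 180° − ∠K − ∠M = 107.30°.
Law of sines: ML = KM·sin K/sin L ≈ 12.789.

12.7886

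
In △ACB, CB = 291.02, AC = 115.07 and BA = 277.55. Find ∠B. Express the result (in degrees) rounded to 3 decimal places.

By the law of cosines, cos B = (CB² + BA² − AC²) / (2·CB·BA) ≈ 0.91916, so ∠B ≈ 23.20°.

∠B ≈ 23.197°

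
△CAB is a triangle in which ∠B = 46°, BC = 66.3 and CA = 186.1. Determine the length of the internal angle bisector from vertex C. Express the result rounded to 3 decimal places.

49.510

Law of sines: sin A = BC·sin B/CA ≈ 0.25627.
Since CA ≥ BC, only the acute value applies: ∠A ≈ 14.85°.
Then ∠C = 180° − ∠B − ∠A ≈ 119.15°.
Law of sines gives AB = CA·sin C/sin B ≈ 225.94.
The bisector from C has length 2·BC·CA·cos(∠C/2)/(BC+CA) ≈ 49.51.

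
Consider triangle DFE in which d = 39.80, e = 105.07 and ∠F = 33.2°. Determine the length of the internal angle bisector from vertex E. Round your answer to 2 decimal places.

t_E ≈ 22.02

By the law of cosines, f² = e² + d² − 2·e·d·cos F = 5625.4, so f ≈ 75.003.
Law of cosines again: cos E = (d² + f² − e²)/(2·d·f) ≈ -0.64156, so ∠E ≈ 129.91°.
The bisector from E has length 2·d·f·cos(∠E/2)/(d+f) ≈ 22.016.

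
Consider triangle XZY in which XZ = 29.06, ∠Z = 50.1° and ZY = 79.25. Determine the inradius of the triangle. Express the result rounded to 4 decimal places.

10.2192

By the law of cosines, YX² = XZ² + ZY² − 2·XZ·ZY·cos Z = 4170.5, so YX ≈ 64.58.
Area = ½·XZ·ZY·sin Z ≈ 883.39.
Semiperimeter s = (79.25+64.58+29.06)/2 = 86.445.
Inradius = area/s = 883.39/86.445 ≈ 10.219.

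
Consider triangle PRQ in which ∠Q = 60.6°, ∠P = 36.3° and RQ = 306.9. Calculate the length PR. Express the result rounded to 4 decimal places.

The third angle is ∠R = 180° − ∠Q − ∠P = 83.10°.
Law of sines: PR = RQ·sin Q/sin P ≈ 451.64.

451.6378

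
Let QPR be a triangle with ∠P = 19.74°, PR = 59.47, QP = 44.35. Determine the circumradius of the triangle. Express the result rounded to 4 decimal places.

By the law of cosines, RQ² = QP² + PR² − 2·QP·PR·cos P = 538.6, so RQ ≈ 23.208.
Area = ½·QP·PR·sin P ≈ 445.41.
Circumradius = RQ/(2 sin P) ≈ 34.356.

34.3561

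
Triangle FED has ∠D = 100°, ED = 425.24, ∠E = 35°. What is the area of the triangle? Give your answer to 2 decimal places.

The third angle is ∠F = 180° − ∠E − ∠D = 45.00°.
Law of sines: DF = ED·sin E/sin F ≈ 344.94.
Law of sines: FE = ED·sin D/sin F ≈ 592.24.
Area = ½·ED·DF·sin D ≈ 72226.

72226.40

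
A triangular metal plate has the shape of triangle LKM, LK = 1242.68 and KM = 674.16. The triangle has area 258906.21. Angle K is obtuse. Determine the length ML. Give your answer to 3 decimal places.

1820.960

From area = ½·LK·KM·sin K, we get sin K = 2·area/(LK·KM) ≈ 0.61809.
Taking the obtuse solution, ∠K ≈ 141.82°.
Law of cosines then gives ML ≈ 1821.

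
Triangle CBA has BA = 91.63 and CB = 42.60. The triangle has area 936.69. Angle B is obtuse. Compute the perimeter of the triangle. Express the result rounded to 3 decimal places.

From area = ½·CB·BA·sin B, we get sin B = 2·area/(CB·BA) ≈ 0.47993.
Taking the obtuse solution, ∠B ≈ 2.641 rad.
Law of cosines then gives AC ≈ 130.61.
Perimeter = 91.63 + 130.61 + 42.6 = 264.84.

264.843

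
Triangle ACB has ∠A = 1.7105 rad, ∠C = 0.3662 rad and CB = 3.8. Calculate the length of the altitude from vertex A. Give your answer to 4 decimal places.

The third angle is ∠B = π − ∠A − ∠C = 1.0649 rad.
Law of sines: BA = CB·sin C/sin A ≈ 1.3741.
Law of sines: AC = CB·sin B/sin A ≈ 3.3567.
Area = ½·CB·BA·sin B ≈ 2.2837.
The altitude from A has length 2·area/CB ≈ 1.2019.

1.2019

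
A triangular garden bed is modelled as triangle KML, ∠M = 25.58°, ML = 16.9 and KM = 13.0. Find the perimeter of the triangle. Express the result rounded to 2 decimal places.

By the law of cosines, LK² = KM² + ML² − 2·KM·ML·cos M = 58.279, so LK ≈ 7.634.
Semiperimeter s = (16.9+7.634+13)/2 = 18.767.
Perimeter = 16.9 + 7.634 + 13 = 37.534.

perimeter ≈ 37.53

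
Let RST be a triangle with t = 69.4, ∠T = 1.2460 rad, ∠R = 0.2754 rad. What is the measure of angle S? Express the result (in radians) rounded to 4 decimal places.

The third angle is ∠S = π − ∠T − ∠R = 1.6202 rad.

1.6202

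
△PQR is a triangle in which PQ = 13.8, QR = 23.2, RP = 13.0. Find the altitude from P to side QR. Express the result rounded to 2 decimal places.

6.70

Semiperimeter s = (23.2 + 13 + 13.8)/2 = 25.
Heron's formula: area = √(25·1.8·12·11.2) ≈ 77.769.
The altitude from P has length 2·area/QR ≈ 6.7042.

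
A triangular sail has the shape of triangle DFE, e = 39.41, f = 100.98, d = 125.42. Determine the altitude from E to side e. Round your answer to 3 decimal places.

Semiperimeter s = (125.42 + 100.98 + 39.41)/2 = 132.91.
Heron's formula: area = √(132.91·7.485·31.925·93.495) ≈ 1723.2.
The altitude from E has length 2·area/e ≈ 87.448.

h_E ≈ 87.448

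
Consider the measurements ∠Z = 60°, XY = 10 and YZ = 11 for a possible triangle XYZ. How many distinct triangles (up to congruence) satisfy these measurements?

YZ·sin Z = 11·sin(60°) ≈ 9.526.
Since YZ sin Z < XY < YZ (9.526 < 10 < 11), two triangles exist.

2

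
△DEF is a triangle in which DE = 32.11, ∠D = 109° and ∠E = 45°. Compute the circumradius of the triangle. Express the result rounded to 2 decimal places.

The third angle is ∠F = 180° − ∠D − ∠E = 26.00°.
Law of sines: EF = DE·sin D/sin F ≈ 69.258.
Law of sines: FD = DE·sin E/sin F ≈ 51.794.
Circumradius = DE/(2 sin F) ≈ 36.624.

R ≈ 36.62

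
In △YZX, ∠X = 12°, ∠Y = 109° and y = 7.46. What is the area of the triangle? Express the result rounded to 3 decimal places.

area ≈ 5.245

The third angle is ∠Z = 180° − ∠X − ∠Y = 59.00°.
Law of sines: z = y·sin Z/sin Y ≈ 6.7629.
Law of sines: x = y·sin X/sin Y ≈ 1.6404.
Area = ½·y·z·sin X ≈ 5.2447.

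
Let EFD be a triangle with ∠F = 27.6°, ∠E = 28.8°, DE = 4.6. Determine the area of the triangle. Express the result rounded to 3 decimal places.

area ≈ 9.163

The third angle is ∠D = 180° − ∠E − ∠F = 123.60°.
Law of sines: FD = DE·sin E/sin F ≈ 4.7833.
Law of sines: EF = DE·sin D/sin F ≈ 8.27.
Area = ½·DE·FD·sin D ≈ 9.1634.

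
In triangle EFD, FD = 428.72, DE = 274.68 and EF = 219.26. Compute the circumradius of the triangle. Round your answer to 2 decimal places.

247.59

By the law of cosines, cos E = (DE² + EF² − FD²) / (2·DE·EF) ≈ -0.50042, so ∠E ≈ 120.03°.
Circumradius = FD/(2 sin E) ≈ 247.59.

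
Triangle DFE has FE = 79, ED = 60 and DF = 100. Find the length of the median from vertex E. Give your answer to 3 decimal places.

m_E ≈ 49.199

Median from E: ½√(2·FE² + 2·ED² − DF²) ≈ 49.199.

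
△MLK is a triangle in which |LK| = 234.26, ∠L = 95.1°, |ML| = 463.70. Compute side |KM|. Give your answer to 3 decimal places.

537.781

By the law of cosines, |KM|² = |ML|² + |LK|² − 2·|ML|·|LK|·cos L = 2.8921e+05, so |KM| ≈ 537.78.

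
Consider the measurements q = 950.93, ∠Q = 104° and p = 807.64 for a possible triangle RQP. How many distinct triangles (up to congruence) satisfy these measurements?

p·sin Q = 807.64·sin(104°) ≈ 783.6.
Since ∠Q is not acute, a triangle exists only if q > p; here q > p, so there is exactly one triangle.

1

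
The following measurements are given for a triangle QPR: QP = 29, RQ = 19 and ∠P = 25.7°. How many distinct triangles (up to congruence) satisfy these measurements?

QP·sin P = 29·sin(25.7°) ≈ 12.58.
Since QP sin P < RQ < QP (12.58 < 19 < 29), two triangles exist.

2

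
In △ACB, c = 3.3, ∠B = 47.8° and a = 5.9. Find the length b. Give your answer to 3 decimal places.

4.421

By the law of cosines, b² = a² + c² − 2·a·c·cos B = 19.543, so b ≈ 4.4208.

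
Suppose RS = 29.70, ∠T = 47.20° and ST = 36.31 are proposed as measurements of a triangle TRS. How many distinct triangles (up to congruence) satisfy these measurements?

2

ST·sin T = 36.31·sin(47.20°) ≈ 26.64.
Since ST sin T < RS < ST (26.64 < 29.70 < 36.31), two triangles exist.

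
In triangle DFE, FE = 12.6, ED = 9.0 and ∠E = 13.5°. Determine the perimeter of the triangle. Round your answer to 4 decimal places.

By the law of cosines, DF² = FE² + ED² − 2·FE·ED·cos E = 19.227, so DF ≈ 4.3848.
Semiperimeter s = (12.6+9+4.3848)/2 = 12.992.
Perimeter = 12.6 + 9 + 4.3848 = 25.985.

25.9848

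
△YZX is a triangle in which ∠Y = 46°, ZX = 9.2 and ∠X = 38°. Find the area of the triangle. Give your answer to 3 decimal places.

The third angle is ∠Z = 180° − ∠X − ∠Y = 96.00°.
Law of sines: XY = ZX·sin Z/sin Y ≈ 12.719.
Law of sines: YZ = ZX·sin X/sin Y ≈ 7.874.
Area = ½·ZX·XY·sin X ≈ 36.022.

36.022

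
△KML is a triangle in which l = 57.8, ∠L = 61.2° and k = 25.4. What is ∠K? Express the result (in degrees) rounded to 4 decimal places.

∠K ≈ 22.6493°

Law of sines: sin K = k·sin L/l ≈ 0.38509.
Since l ≥ k, only the acute value applies: ∠K ≈ 22.65°.
Then ∠M = 180° − ∠L − ∠K ≈ 96.15°.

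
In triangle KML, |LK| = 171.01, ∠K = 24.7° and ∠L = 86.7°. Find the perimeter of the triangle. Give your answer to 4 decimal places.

431.1296

The third angle is ∠M = 180° − ∠L − ∠K = 68.60°.
Law of sines: |ML| = |LK|·sin K/sin M ≈ 76.751.
Law of sines: |KM| = |LK|·sin L/sin M ≈ 183.37.
Semiperimeter s = (76.751+171.01+183.37)/2 = 215.56.
Perimeter = 76.751 + 171.01 + 183.37 = 431.13.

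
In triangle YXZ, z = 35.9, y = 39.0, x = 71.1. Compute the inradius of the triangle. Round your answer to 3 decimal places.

Semiperimeter s = (39 + 71.1 + 35.9)/2 = 73.
Heron's formula: area = √(73·34·1.9·37.1) ≈ 418.28.
Inradius = area/s = 418.28/73 ≈ 5.7298.

5.730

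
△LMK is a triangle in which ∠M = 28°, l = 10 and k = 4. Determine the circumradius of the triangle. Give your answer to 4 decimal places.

R ≈ 7.1733

By the law of cosines, m² = k² + l² − 2·k·l·cos M = 45.364, so m ≈ 6.7353.
Area = ½·k·l·sin M ≈ 9.3894.
Circumradius = m/(2 sin M) ≈ 7.1733.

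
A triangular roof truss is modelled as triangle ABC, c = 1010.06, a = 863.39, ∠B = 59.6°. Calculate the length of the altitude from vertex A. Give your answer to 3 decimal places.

By the law of cosines, b² = c² + a² − 2·c·a·cos B = 8.8306e+05, so b ≈ 939.71.
Area = ½·c·a·sin B ≈ 3.7609e+05.
The altitude from A has length 2·area/a ≈ 871.19.

h_A ≈ 871.191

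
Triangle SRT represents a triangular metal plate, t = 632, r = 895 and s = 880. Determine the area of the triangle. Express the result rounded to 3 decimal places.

261996.742

Semiperimeter p = (880 + 895 + 632)/2 = 1203.5.
Heron's formula: area = √(1203.5·323.5·308.5·571.5) ≈ 2.62e+05.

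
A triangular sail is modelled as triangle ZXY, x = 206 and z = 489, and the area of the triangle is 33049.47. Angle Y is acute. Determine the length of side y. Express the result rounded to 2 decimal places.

From area = ½·z·x·sin Y, we get sin Y = 2·area/(z·x) ≈ 0.65617.
Taking the acute solution, ∠Y ≈ 41.01°.
Law of cosines then gives y ≈ 359.9.

359.90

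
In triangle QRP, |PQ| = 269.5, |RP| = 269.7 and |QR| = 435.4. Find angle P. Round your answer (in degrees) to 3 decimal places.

107.703

By the law of cosines, cos P = (|RP|² + |PQ|² − |QR|²) / (2·|RP|·|PQ|) ≈ -0.30409, so ∠P ≈ 107.70°.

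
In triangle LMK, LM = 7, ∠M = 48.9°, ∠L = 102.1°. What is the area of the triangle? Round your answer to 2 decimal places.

37.24

The third angle is ∠K = 180° − ∠L − ∠M = 29.00°.
Law of sines: MK = LM·sin L/sin K ≈ 14.118.
Law of sines: KL = LM·sin M/sin K ≈ 10.88.
Area = ½·LM·MK·sin M ≈ 37.236.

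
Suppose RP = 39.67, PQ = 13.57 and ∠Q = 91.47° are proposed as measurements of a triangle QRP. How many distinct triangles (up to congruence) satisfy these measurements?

PQ·sin Q = 13.57·sin(91.47°) ≈ 13.57.
Since ∠Q is not acute, a triangle exists only if RP > PQ; here RP > PQ, so there is exactly one triangle.

1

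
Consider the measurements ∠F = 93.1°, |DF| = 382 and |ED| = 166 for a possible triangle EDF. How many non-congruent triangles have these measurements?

0

|DF|·sin F = 382·sin(93.1°) ≈ 381.4.
Since ∠F is not acute, a triangle exists only if |ED| > |DF|; here |ED| ≤ |DF|, so there is no triangle.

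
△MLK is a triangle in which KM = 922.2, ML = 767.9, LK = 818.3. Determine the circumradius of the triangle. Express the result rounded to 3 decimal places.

R ≈ 487.623

By the law of cosines, cos M = (KM² + ML² − LK²) / (2·KM·ML) ≈ 0.54402, so ∠M ≈ 57.04°.
Circumradius = LK/(2 sin M) ≈ 487.62.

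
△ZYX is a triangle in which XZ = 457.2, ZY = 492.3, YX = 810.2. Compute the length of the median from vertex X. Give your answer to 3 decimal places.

m_X ≈ 610.031

Median from X: ½√(2·YX² + 2·XZ² − ZY²) ≈ 610.03.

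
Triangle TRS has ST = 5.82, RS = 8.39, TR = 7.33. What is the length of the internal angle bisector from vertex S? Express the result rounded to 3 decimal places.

By the law of cosines, cos S = (RS² + ST² − TR²) / (2·RS·ST) ≈ 0.51747, so ∠S ≈ 58.84°.
The bisector from S has length 2·RS·ST·cos(∠S/2)/(RS+ST) ≈ 5.9864.

t_S ≈ 5.986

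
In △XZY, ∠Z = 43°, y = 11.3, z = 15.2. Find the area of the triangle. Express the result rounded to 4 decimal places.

Law of sines: sin Y = y·sin Z/z ≈ 0.50701.
Since z ≥ y, only the acute value applies: ∠Y ≈ 30.47°.
Then ∠X = 180° − ∠Z − ∠Y ≈ 106.53°.
Law of sines gives x = z·sin X/sin Z ≈ 21.366.
Area = ½·z·y·sin X ≈ 82.329.

area ≈ 82.3285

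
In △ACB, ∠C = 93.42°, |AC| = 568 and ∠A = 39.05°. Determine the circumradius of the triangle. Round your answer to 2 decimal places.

The third angle is ∠B = 180° − ∠A − ∠C = 47.53°.
Law of sines: |CB| = |AC|·sin A/sin B ≈ 485.12.
Law of sines: |BA| = |AC|·sin C/sin B ≈ 768.66.
Circumradius = |AC|/(2 sin B) ≈ 385.02.

R ≈ 385.02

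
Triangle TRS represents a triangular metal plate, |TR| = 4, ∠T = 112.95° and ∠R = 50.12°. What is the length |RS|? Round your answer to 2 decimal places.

The third angle is ∠S = 180° − ∠T − ∠R = 16.93°.
Law of sines: |RS| = |TR|·sin T/sin S ≈ 12.649.

12.65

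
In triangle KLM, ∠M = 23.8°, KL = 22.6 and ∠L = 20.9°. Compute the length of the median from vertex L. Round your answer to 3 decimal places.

The third angle is ∠K = 180° − ∠L − ∠M = 135.30°.
Law of sines: LM = KL·sin K/sin M ≈ 39.393.
Law of sines: MK = KL·sin L/sin M ≈ 19.979.
Median from L: ½√(2·KL² + 2·LM² − MK²) ≈ 30.52.

30.520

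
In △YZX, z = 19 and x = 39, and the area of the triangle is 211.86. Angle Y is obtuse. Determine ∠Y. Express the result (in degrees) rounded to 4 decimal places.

∠Y ≈ 145.1226°

From area = ½·z·x·sin Y, we get sin Y = 2·area/(z·x) ≈ 0.57182.
Taking the obtuse solution, ∠Y ≈ 145.12°.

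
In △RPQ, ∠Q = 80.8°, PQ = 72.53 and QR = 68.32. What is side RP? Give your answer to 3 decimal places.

91.344

By the law of cosines, RP² = PQ² + QR² − 2·PQ·QR·cos Q = 8343.7, so RP ≈ 91.344.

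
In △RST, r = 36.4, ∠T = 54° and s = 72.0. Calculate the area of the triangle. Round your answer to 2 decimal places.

1060.14

Area = ½·r·s·sin T ≈ 1060.1.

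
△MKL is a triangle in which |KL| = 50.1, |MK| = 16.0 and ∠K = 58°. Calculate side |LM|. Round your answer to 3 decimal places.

By the law of cosines, |LM|² = |MK|² + |KL|² − 2·|MK|·|KL|·cos K = 1916.4, so |LM| ≈ 43.777.

43.777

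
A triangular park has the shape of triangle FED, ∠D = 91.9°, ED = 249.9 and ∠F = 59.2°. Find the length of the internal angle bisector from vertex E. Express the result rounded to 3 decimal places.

The third angle is ∠E = 180° − ∠D − ∠F = 28.90°.
Law of sines: DF = ED·sin E/sin F ≈ 140.6.
Law of sines: FE = ED·sin D/sin F ≈ 290.77.
The bisector from E has length 2·FE·ED·cos(∠E/2)/(FE+ED) ≈ 260.29.

t_E ≈ 260.289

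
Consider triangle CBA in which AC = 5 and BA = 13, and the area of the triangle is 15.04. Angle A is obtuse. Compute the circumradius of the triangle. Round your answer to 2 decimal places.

From area = ½·BA·AC·sin A, we get sin A = 2·area/(BA·AC) ≈ 0.46277.
Taking the obtuse solution, ∠A ≈ 152.43°.
Law of cosines then gives CB ≈ 17.585.
Circumradius = CB/(2 sin A) ≈ 19.

R ≈ 19.00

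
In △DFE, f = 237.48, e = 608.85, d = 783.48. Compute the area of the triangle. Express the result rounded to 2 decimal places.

55198.91

Semiperimeter s = (783.48 + 237.48 + 608.85)/2 = 814.9.
Heron's formula: area = √(814.9·31.425·577.42·206.05) ≈ 55199.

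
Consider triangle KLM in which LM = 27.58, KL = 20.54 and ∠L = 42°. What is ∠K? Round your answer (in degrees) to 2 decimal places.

∠K ≈ 89.86°

By the law of cosines, MK² = KL² + LM² − 2·KL·LM·cos L = 340.58, so MK ≈ 18.455.
Law of cosines again: cos K = (MK² + KL² − LM²)/(2·MK·KL) ≈ 0.00239, so ∠K ≈ 89.86°.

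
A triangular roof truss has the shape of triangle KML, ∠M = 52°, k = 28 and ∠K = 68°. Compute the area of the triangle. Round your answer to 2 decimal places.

area ≈ 288.52

The third angle is ∠L = 180° − ∠K − ∠M = 60.00°.
Law of sines: m = k·sin M/sin K ≈ 23.797.
Law of sines: l = k·sin L/sin K ≈ 26.153.
Area = ½·k·m·sin L ≈ 288.52.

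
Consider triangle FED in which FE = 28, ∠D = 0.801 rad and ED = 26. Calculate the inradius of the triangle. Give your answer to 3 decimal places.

7.825

Law of sines: sin F = ED·sin D/FE ≈ 0.66676.
Since FE ≥ ED, only the acute value applies: ∠F ≈ 0.730 rad.
Then ∠E = π − ∠D − ∠F ≈ 1.611 rad.
Law of sines gives DF = FE·sin E/sin D ≈ 38.963.
Area = ½·FE·ED·sin E ≈ 363.71.
Semiperimeter s = (26+38.963+28)/2 = 46.482.
Inradius = area/s = 363.71/46.482 ≈ 7.8248.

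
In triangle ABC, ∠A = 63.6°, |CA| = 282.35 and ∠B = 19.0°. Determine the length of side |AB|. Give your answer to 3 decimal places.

860.030

The third angle is ∠C = 180° − ∠A − ∠B = 97.40°.
Law of sines: |AB| = |CA|·sin C/sin B ≈ 860.03.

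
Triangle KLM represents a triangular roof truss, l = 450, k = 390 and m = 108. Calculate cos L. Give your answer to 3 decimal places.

By the law of cosines, cos L = (m² + k² − l²) / (2·m·k) ≈ -0.45983, so ∠L ≈ 117.38°.

-0.460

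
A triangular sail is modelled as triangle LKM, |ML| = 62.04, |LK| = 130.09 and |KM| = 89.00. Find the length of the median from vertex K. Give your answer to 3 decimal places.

m_K ≈ 107.051

Median from K: ½√(2·|LK|² + 2·|KM|² − |ML|²) ≈ 107.05.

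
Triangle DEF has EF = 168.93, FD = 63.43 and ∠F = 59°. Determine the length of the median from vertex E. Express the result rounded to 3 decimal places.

By the law of cosines, DE² = EF² + FD² − 2·EF·FD·cos F = 21523, so DE ≈ 146.71.
Median from E: ½√(2·DE² + 2·EF² − FD²) ≈ 155.

m_E ≈ 154.998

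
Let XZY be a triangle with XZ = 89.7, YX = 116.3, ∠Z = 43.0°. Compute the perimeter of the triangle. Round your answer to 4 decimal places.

370.5129

Law of sines: sin Y = XZ·sin Z/YX ≈ 0.52601.
Since YX ≥ XZ, only the acute value applies: ∠Y ≈ 31.74°.
Then ∠X = 180° − ∠Z − ∠Y ≈ 105.26°.
Law of sines gives ZY = YX·sin X/sin Z ≈ 164.51.
Semiperimeter s = (164.51+116.3+89.7)/2 = 185.26.
Perimeter = 164.51 + 116.3 + 89.7 = 370.51.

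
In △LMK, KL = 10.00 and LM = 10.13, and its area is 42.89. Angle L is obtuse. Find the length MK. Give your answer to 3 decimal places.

From area = ½·KL·LM·sin L, we get sin L = 2·area/(KL·LM) ≈ 0.84679.
Taking the obtuse solution, ∠L ≈ 2.132 rad.
Law of cosines then gives MK ≈ 17.618.

17.618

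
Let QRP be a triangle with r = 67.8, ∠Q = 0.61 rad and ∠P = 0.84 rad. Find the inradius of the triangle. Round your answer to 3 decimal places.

12.519

The third angle is ∠R = π − ∠P − ∠Q = 1.692 rad.
Law of sines: q = r·sin Q/sin R ≈ 39.126.
Law of sines: p = r·sin P/sin R ≈ 50.857.
Area = ½·r·q·sin P ≈ 987.66.
Semiperimeter s = (39.126+67.8+50.857)/2 = 78.891.
Inradius = area/s = 987.66/78.891 ≈ 12.519.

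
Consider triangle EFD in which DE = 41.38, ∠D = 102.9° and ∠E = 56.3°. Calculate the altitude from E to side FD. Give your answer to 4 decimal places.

h_E ≈ 40.3356

The third angle is ∠F = 180° − ∠D − ∠E = 20.80°.
Law of sines: FD = DE·sin E/sin F ≈ 96.946.
Law of sines: EF = DE·sin D/sin F ≈ 113.59.
Area = ½·DE·FD·sin D ≈ 1955.2.
The altitude from E has length 2·area/FD ≈ 40.336.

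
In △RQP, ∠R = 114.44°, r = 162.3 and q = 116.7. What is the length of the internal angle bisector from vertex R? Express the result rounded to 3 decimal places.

49.202

Law of sines: sin Q = q·sin R/r ≈ 0.65461.
Since r ≥ q, only the acute value applies: ∠Q ≈ 40.89°.
Then ∠P = 180° − ∠R − ∠Q ≈ 24.67°.
Law of sines gives p = r·sin P/sin R ≈ 74.41.
The bisector from R has length 2·q·p·cos(∠R/2)/(q+p) ≈ 49.202.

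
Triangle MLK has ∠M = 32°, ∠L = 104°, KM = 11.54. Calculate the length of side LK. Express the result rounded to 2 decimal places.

6.30

The third angle is ∠K = 180° − ∠M − ∠L = 44.00°.
Law of sines: LK = KM·sin M/sin L ≈ 6.3025.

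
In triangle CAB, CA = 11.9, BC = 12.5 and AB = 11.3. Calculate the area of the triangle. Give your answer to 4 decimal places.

area ≈ 61.0064

Semiperimeter s = (11.3 + 12.5 + 11.9)/2 = 17.85.
Heron's formula: area = √(17.85·6.55·5.35·5.95) ≈ 61.006.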